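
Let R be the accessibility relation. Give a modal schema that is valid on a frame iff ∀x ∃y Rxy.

This is seriality; the standard corresponding axiom is D: □r → ◇r.
Suppose □r→◇r is valid. At any x set V(r)=W. Then □r at x, so ◇r at x, so x has a successor.

□r → ◇r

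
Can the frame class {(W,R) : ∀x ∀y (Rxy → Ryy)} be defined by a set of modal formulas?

The condition is shift-reflexivity. A defining modal formula is □(□r → r).
Suppose □(□r→r) is valid. Take Rxy and set V(r)={w : Ryw}. Then at y, □r holds; since □(□r→r) at x, □r→r at y, so r at y, i.e. Ryy.

Definable; □(□r → r) defines it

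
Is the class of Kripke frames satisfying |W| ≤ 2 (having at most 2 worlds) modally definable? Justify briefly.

Modal frame validity is preserved under disjoint unions.
Any modal formula valid on each of 3 disjoint one-world frames is valid on their disjoint union (validity is preserved under disjoint unions). Each one-world frame has |W|=1≤2, but the union has |W|=3.
So the class is not modally definable.

No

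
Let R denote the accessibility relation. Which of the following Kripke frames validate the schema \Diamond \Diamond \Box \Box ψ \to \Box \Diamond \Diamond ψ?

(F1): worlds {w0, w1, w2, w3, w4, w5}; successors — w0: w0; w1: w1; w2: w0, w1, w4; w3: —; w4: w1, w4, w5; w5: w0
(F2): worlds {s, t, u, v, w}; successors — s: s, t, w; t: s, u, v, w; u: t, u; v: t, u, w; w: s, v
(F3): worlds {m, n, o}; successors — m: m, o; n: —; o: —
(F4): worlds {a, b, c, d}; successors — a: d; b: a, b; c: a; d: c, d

(F2), (F4)

Frame correspondent (Sahlqvist): \forall x \forall y \forall z ((x R^2 y \wedge xRz) \to \exists w (y R^2 w \wedge z R^2 w)) — i.e. a generalized confluence (Geach) condition.
(F1): fails — w2R²w0, w2Rw1 but no w with w0R²w and w1R²w.
(F2): holds.
(F3): fails — mR²m, mRo but no w with mR²w and oR²w.
(F4): holds.
Valid on: (F2), (F4).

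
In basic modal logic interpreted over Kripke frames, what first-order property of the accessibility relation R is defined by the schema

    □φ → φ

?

reflexivity

Suppose □φ→φ is valid. At any x set V(φ)={w : Rxw}. Then □φ holds at x, so φ holds at x, i.e. Rxx.
The converse is a direct semantic check.
So the correspondent is reflexivity.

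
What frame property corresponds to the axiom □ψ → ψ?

This schema is the T axiom.
Its frame correspondent is reflexivity — ∀x Rxx.

Reflexivity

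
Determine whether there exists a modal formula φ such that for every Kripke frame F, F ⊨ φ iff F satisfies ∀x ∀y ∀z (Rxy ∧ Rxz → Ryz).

Yes: it is the Euclidean property, defined by the 5 schema ◇q → □◇q.
Suppose ◇q→□◇q is valid. Take Rxy, Rxz and set V(q)={y}. Then ◇q at x, so □◇q at x, so ◇q at z, so some w with Rzw has q; w=y, i.e. Rzy. By symmetry of the argument, Ryz.

Yes, by ◇q → □◇q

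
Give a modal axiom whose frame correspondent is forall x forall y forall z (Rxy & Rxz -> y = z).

◇r → □r

A defining formula is ◇r → □r (the CD axiom).
Suppose ◇r→□r is valid. Take Rxy, Rxz and set V(r)={y}. Then ◇r at x, so □r at x, so r at z, i.e. z=y.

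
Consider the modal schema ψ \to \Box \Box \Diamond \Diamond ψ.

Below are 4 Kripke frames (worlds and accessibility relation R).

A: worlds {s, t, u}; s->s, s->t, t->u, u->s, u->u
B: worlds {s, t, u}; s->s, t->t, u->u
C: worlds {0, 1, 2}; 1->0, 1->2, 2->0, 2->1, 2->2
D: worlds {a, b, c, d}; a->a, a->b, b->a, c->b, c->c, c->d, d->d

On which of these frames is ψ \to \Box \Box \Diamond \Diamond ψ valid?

A, B

This is the axiom for a generalized confluence (Geach) condition; its first-order frame correspondent is \forall x \forall z (x R^2 z \to \exists w (x = w \wedge z R^2 w)).
A: condition met.
B: condition met.
C: fails — 1R²0 but no w with 1=w and 0R²w.
D: fails — cR²a but no w with c=w and aR²w.
Valid on: A, B.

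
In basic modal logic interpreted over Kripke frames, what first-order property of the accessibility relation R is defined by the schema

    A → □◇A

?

Suppose A→□◇A is valid. Take Rxy and set V(A)={x}. Then A at x, so □◇A at x, so ◇A at y, so some z with Ryz has A; z=x, i.e. Ryx.

symmetry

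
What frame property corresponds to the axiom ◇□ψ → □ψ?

the Euclidean property: ∀x ∀y ∀z (Rxy ∧ Rxz → Ryz)

This is frame-equivalent to ◇ψ → □◇ψ (substitute ¬ψ for ψ and contrapose).
Suppose ◇ψ→□◇ψ is valid. Take Rxy, Rxz and set V(ψ)={y}. Then ◇ψ at x, so □◇ψ at x, so ◇ψ at z, so some w with Rzw has ψ; w=y, i.e. Rzy. By symmetry of the argument, Ryz.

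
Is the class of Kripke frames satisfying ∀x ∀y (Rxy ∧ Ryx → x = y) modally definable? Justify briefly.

If a class were modally definable it would be closed under surjective bounded morphisms (Goldblatt–Thomason).
The 8-cycle (worlds s,t,u,v,w,x,y,z with s→t→u→v→w→x→y→z→s) is antisymmetric. Sending even-indexed worlds to s and odd-indexed worlds to t is a surjective bounded morphism onto the two-world frame with s↔t, which is not antisymmetric.
Hence antisymmetry is not modally definable.

No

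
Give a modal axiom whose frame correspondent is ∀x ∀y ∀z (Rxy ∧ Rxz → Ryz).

A defining formula is ◇q → □◇q (the 5 axiom).
Suppose ◇q→□◇q is valid. Take Rxy, Rxz and set V(q)={y}. Then ◇q at x, so □◇q at x, so ◇q at z, so some w with Rzw has q; w=y, i.e. Rzy. By symmetry of the argument, Ryz.

◇q → □◇q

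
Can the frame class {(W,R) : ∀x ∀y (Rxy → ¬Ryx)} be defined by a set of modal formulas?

If a class were modally definable it would be closed under surjective bounded morphisms (Goldblatt–Thomason).
The 4-cycle (worlds s,t,u,v with s→t→u→v→s) is asymmetric. Mapping every world to a single reflexive point • is a surjective bounded morphism, and the reflexive point is not asymmetric (R•• but asymmetry requires ¬R••).
So no modal formula (or set of formulas) defines exactly the asymmetric frames.

Not definable by any modal formula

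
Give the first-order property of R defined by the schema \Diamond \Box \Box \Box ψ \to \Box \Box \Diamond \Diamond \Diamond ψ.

\forall x \forall y \forall z ((xRy \wedge x R^2 z) \to \exists w (y R^3 w \wedge z R^3 w))

This is a Sahlqvist (Geach-type) schema ◇^1□^3ψ → □^2◇^3ψ.
Minimal-valuation argument: fix x; take any y with xR^1y and any z with xR^2z. Set V(ψ) to the set of worlds R-reachable from y in exactly 3 steps. Then □^3ψ holds at y, so the antecedent holds at x; validity forces ◇^3ψ at z, giving a w with zR^3w and yR^3w.
First-order correspondent: \forall x \forall y \forall z ((xRy \wedge x R^2 z) \to \exists w (y R^3 w \wedge z R^3 w)).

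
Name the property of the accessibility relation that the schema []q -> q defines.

reflexivity: forall x Rxx

This is the T axiom.
Its frame correspondent is reflexivity — forall x Rxx.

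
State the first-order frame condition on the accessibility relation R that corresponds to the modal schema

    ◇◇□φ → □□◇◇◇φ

This is a Sahlqvist (Geach-type) schema ◇^2□^1φ → □^2◇^3φ.
First-order correspondent: ∀x ∀y ∀z ((xR²y ∧ xR²z) → ∃w (yRw ∧ zR³w)).

∀x ∀y ∀z ((xR²y ∧ xR²z) → ∃w (yRw ∧ zR³w))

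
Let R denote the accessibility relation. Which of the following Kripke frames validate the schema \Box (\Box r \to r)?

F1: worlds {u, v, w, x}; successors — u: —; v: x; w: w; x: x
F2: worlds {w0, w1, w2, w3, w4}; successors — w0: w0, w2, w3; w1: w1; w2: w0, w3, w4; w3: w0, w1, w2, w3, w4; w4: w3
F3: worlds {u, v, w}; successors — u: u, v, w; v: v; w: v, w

F1, F3

Frame correspondent (Sahlqvist): \forall x \forall y (Rxy \to Ryy) — i.e. shift-reflexivity.
F1: holds.
F2: fails — Rw2w4 but not Rw4w4.
F3: holds.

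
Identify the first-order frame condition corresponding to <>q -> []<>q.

the Euclidean property

Suppose ◇q→□◇q is valid. Take Rxy, Rxz and set V(q)={y}. Then ◇q at x, so □◇q at x, so ◇q at z, so some w with Rzw has q; w=y, i.e. Rzy. By symmetry of the argument, Ryz.
Conversely, any frame satisfying forall x forall y forall z (Rxy & Rxz -> Ryz) validates the schema.
Frame condition: forall x forall y forall z (Rxy & Rxz -> Ryz).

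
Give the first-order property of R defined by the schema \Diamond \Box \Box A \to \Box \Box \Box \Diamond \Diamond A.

This is a Sahlqvist (Geach-type) schema ◇^1□^2A → □^3◇^2A.
Minimal-valuation argument: fix x; take any y with xR^1y and any z with xR^3z. Set V(A) to the set of worlds R-reachable from y in exactly 2 steps. Then □^2A holds at y, so the antecedent holds at x; validity forces ◇^2A at z, giving a w with zR^2w and yR^2w.
First-order correspondent: \forall x \forall y \forall z ((xRy \wedge x R^3 z) \to \exists w (y R^2 w \wedge z R^2 w)).

\forall x \forall y \forall z ((xRy \wedge x R^3 z) \to \exists w (y R^2 w \wedge z R^2 w))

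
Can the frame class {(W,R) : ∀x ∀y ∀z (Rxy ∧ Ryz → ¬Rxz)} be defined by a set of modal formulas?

Not definable by any modal formula

Modal frame validity is preserved under surjective bounded morphisms.
The 5-cycle (worlds w0,w1,w2,w3,w4 with w0→w1→w2→w3→w4→w0) is intransitive. Mapping every world to a single reflexive point • is a surjective bounded morphism; the reflexive point is not intransitive (R••∧R•• but R••).
So no modal formula (or set of formulas) defines exactly the intransitive frames.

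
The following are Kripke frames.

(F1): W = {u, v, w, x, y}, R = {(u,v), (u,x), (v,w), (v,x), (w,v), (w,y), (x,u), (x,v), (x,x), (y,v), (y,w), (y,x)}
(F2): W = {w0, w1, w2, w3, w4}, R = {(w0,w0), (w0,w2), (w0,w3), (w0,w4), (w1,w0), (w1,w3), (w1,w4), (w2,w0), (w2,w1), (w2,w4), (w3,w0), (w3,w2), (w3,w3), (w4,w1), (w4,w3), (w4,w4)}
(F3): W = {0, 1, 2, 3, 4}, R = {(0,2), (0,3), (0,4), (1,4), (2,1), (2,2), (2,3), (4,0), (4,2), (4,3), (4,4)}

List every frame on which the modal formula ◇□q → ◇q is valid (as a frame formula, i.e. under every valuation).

(F2)

Frame correspondent (Sahlqvist): ∀x ∀y (xRy → ∃w (yRw ∧ xRw)) — i.e. a generalized confluence (Geach) condition.
(F1): fails — vRw but no t with wRt and vRt.
(F2): ✓.
(F3): fails — 0R3 but no w with 3Rw and 0Rw.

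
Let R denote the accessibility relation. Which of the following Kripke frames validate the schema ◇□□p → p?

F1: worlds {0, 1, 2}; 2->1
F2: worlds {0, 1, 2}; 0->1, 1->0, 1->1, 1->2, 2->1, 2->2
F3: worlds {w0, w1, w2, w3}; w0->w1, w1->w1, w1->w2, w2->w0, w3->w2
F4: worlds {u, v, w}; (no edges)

This is the axiom for a generalized confluence (Geach) condition; its first-order frame correspondent is ∀x ∀y (xRy → ∃w (yR²w ∧ x = w)).
F1: fails — 2R1 but no w with 1R²w and 2=w.
F2: satisfies the condition.
F3: fails — w3Rw2 but no w with w2R²w and w3=w.
F4: satisfies the condition.
Valid on: F2, F4.

F2, F4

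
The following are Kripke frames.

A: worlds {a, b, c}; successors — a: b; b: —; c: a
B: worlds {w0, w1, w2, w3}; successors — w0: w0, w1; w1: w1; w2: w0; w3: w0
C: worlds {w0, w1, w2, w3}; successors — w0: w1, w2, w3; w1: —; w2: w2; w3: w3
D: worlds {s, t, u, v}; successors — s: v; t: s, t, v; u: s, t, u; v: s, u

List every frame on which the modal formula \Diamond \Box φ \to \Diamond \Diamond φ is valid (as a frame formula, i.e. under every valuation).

The schema corresponds to a generalized confluence (Geach) condition: \forall x \forall y (xRy \to \exists w (yRw \wedge x R^2 w)).
A: fails — aRb but no w with bRw and aR²w.
B: ✓.
C: fails — w0Rw1 but no w with w1Rw and w0R²w.
D: ✓.

B, D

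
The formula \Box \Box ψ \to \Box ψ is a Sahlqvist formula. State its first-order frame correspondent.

density

Suppose □□ψ→□ψ is valid. Take Rxy and set V(ψ)={w : xR²w}. Then □□ψ at x, so □ψ at x, so ψ at y, i.e. ∃z(Rxz∧Rzy).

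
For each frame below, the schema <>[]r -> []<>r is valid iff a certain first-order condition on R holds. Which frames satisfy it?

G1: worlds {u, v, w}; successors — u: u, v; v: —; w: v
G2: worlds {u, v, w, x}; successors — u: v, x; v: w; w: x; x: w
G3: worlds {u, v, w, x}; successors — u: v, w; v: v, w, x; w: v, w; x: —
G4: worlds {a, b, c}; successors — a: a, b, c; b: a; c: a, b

This is the axiom for convergence; its first-order frame correspondent is forall x forall y forall z (Rxy & Rxz -> exists w (Ryw & Rzw)).
G1: fails — Ruv and Ruv but v and v have no common successor.
G2: condition met.
G3: fails — Rvv and Rvx but v and x have no common successor.
G4: condition met.

G2, G4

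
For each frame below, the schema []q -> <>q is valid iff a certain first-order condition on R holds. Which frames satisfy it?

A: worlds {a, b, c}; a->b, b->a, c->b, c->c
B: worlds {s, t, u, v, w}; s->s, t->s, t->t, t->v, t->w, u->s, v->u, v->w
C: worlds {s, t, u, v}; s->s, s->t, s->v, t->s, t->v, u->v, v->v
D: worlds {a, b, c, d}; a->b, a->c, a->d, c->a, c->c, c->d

Frame correspondent (Sahlqvist): forall x exists y Rxy — i.e. seriality.
A: holds.
B: fails — world w has no successor.
C: holds.
D: fails — world b has no successor.

A, C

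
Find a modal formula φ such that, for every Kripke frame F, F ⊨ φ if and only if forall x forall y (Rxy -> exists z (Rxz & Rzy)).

□□q → □q

The condition is density. The C4 schema □□q → □q defines it.
Suppose □□q→□q is valid. Take Rxy and set V(q)={w : xR²w}. Then □□q at x, so □q at x, so q at y, i.e. ∃z(Rxz∧Rzy).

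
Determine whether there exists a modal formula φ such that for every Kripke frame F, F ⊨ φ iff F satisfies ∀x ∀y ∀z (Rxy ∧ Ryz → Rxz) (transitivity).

The condition is transitivity. A defining modal formula is □q → □□q.
Suppose □q→□□q is valid. Take Rxy, Ryz and set V(q)={w : Rxw}. Then □q at x, so □□q at x, so □q at y, so q at z, i.e. Rxz.

Definable; □q → □□q defines it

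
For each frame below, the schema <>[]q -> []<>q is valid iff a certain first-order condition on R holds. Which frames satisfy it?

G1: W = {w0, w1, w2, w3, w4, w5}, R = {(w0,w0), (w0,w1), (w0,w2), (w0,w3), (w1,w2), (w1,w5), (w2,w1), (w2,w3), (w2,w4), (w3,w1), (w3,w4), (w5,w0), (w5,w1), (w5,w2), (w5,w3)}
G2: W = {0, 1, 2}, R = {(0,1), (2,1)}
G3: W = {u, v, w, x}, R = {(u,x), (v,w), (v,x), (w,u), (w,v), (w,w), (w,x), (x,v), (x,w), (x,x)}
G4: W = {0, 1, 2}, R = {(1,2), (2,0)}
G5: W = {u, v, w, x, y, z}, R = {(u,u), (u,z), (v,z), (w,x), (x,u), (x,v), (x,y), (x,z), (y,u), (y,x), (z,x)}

This is the axiom for convergence; its first-order frame correspondent is forall x forall y forall z (Rxy & Rxz -> exists w (Ryw & Rzw)).
G1: fails — Rw0w1 and Rw0w2 but w1 and w2 have no common successor.
G2: fails — R01 and R01 but 1 and 1 have no common successor.
G3: satisfies the condition.
G4: fails — R20 and R20 but 0 and 0 have no common successor.
G5: fails — Ruz and Ruu but z and u have no common successor.
Valid on: G3.

G3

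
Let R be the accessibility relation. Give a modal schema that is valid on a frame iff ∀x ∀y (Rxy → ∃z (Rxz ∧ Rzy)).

The condition is density. The C4 schema □□ψ → □ψ defines it.
Suppose □□ψ→□ψ is valid. Take Rxy and set V(ψ)={w : xR²w}. Then □□ψ at x, so □ψ at x, so ψ at y, i.e. ∃z(Rxz∧Rzy).

□□ψ → □ψ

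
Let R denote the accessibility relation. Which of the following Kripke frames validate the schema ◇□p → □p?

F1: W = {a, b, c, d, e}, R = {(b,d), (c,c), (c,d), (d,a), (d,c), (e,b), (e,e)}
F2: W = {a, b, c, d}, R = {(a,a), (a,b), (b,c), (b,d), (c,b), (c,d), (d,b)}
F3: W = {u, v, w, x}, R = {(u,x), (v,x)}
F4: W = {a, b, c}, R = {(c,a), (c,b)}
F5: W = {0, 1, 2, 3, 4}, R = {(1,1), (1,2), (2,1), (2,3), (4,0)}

This is the axiom for the Euclidean property; its first-order frame correspondent is ∀x ∀y ∀z (Rxy ∧ Rxz → Ryz).
F1: fails — Rbd and Rbd but not Rdd.
F2: fails — Rab and Rab but not Rbb.
F3: fails — Rux and Rux but not Rxx.
F4: fails — Rca and Rca but not Raa.
F5: fails — R12 and R12 but not R22.
Valid on no frame.

none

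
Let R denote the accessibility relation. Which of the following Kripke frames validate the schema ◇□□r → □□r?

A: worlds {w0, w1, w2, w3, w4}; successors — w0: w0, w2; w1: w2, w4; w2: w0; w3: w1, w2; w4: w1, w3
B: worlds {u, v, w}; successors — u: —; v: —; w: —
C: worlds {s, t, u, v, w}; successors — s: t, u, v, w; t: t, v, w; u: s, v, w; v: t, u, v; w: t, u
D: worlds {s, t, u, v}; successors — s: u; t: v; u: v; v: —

B

This is the axiom for a generalized confluence (Geach) condition; its first-order frame correspondent is ∀x ∀y ∀z ((xRy ∧ xR²z) → ∃w (yR²w ∧ z = w)).
A: fails — w1Rw2, w1R²w1 but no w with w2R²w and w1=w.
B: ✓.
C: fails — sRt, sR²s but no w* with tR²w* and s=w*.
D: fails — sRu, sR²v but no w with uR²w and v=w.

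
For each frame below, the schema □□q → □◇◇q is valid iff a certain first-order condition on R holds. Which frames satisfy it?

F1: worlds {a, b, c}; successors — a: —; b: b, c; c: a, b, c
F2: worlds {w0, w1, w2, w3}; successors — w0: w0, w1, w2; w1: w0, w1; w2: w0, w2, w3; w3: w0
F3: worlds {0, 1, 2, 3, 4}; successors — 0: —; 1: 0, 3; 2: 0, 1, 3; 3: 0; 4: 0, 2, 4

F2

Frame correspondent (Sahlqvist): ∀x ∀z (xRz → ∃w (xR²w ∧ zR²w)) — i.e. a generalized confluence (Geach) condition.
F1: fails — cRa but no w with cR²w and aR²w.
F2: ✓.
F3: fails — 1R0 but no w with 1R²w and 0R²w.
Valid on: F2.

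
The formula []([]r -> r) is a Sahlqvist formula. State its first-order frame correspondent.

shift-reflexivity: forall x forall y (Rxy -> Ryy)

Suppose □(□r→r) is valid. Take Rxy and set V(r)={w : Ryw}. Then at y, □r holds; since □(□r→r) at x, □r→r at y, so r at y, i.e. Ryy.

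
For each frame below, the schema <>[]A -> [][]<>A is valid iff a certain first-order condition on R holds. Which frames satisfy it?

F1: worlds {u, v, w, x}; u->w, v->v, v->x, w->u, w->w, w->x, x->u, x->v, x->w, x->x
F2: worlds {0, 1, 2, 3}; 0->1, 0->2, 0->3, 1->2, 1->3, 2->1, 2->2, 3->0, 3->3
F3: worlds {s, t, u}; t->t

Frame correspondent (Sahlqvist): forall x forall y forall z ((xRy & x R^2 z) -> exists w (yRw & zRw)) — i.e. a generalized confluence (Geach) condition.
F1: fails — vRv, vR²u but no t with vRt and uRt.
F2: fails — 0R2, 0R²3 but no w with 2Rw and 3Rw.
F3: satisfies the condition.

F3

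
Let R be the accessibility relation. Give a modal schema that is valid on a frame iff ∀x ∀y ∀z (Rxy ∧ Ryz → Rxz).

□r → □□r

This is transitivity; the standard corresponding axiom is 4: □r → □□r.
Suppose □r→□□r is valid. Take Rxy, Ryz and set V(r)={w : Rxw}. Then □r at x, so □□r at x, so □r at y, so r at z, i.e. Rxz.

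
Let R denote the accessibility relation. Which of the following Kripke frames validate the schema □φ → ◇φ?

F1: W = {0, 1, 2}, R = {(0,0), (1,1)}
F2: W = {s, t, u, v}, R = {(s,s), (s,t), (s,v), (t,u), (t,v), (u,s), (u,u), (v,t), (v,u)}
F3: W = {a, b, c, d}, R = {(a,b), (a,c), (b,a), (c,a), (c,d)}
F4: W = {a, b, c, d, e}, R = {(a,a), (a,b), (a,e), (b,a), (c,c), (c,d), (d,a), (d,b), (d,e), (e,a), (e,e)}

This is the axiom for seriality; its first-order frame correspondent is ∀x ∃y Rxy.
F1: fails — world 2 has no successor.
F2: satisfies the condition.
F3: fails — world d has no successor.
F4: satisfies the condition.

F2, F4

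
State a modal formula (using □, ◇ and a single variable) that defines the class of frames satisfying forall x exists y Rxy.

□q → ◇q

A defining formula is □q → ◇q (the D axiom).
Suppose □q→◇q is valid. At any x set V(q)=W. Then □q at x, so ◇q at x, so x has a successor.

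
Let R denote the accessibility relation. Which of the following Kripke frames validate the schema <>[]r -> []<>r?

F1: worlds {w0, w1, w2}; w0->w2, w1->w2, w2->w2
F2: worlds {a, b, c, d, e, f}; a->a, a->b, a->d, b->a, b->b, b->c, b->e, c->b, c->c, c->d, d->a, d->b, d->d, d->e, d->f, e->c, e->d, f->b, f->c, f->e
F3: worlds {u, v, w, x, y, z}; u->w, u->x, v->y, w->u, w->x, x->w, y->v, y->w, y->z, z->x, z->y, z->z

F1, F2

The schema corresponds to convergence: forall x forall y forall z (Rxy & Rxz -> exists w (Ryw & Rzw)).
F1: condition met.
F2: condition met.
F3: fails — Ruw and Rux but w and x have no common successor.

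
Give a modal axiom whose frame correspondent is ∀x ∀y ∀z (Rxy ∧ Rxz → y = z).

A defining formula is ◇p → □p (the CD axiom).
Suppose ◇p→□p is valid. Take Rxy, Rxz and set V(p)={y}. Then ◇p at x, so □p at x, so p at z, i.e. z=y.

◇p → □p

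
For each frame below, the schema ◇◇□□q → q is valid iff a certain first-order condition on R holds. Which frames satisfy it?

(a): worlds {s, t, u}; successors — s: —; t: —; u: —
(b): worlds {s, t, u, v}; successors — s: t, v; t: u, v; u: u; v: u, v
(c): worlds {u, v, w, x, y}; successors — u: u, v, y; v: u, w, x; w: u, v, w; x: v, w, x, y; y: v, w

Frame correspondent (Sahlqvist): ∀x ∀y (xR²y → ∃w (yR²w ∧ x = w)) — i.e. a generalized confluence (Geach) condition.
(a): holds.
(b): fails — sR²u but no w with uR²w and s=w.
(c): holds.
Valid on: (a), (c).

(a), (c)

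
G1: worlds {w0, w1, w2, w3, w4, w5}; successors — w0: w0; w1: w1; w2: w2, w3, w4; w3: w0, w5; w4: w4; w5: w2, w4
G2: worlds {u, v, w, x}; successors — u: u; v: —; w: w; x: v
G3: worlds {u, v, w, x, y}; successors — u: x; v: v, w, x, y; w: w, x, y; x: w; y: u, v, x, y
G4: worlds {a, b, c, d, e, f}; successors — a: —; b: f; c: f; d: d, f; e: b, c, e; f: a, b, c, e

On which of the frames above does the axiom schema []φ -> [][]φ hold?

G2

The schema corresponds to transitivity: forall x forall y forall z (Rxy & Ryz -> Rxz).
G1: fails — Rw3w5 and Rw5w2 but not Rw3w2.
G2: holds.
G3: fails — Rxw and Rwx but not Rxx.
G4: fails — Reb and Rbf but not Ref.
Valid on: G2.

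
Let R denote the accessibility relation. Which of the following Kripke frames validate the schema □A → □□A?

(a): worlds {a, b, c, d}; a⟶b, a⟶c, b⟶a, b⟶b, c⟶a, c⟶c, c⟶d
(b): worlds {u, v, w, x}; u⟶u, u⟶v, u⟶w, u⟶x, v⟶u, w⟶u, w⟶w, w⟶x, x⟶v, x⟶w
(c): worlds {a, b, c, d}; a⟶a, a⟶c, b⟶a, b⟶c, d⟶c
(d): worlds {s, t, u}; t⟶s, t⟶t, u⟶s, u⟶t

(c), (d)

The schema corresponds to transitivity: ∀x ∀y ∀z (Rxy ∧ Ryz → Rxz).
(a): fails — Rab and Rba but not Raa.
(b): fails — Rxw and Rwu but not Rxu.
(c): condition met.
(d): condition met.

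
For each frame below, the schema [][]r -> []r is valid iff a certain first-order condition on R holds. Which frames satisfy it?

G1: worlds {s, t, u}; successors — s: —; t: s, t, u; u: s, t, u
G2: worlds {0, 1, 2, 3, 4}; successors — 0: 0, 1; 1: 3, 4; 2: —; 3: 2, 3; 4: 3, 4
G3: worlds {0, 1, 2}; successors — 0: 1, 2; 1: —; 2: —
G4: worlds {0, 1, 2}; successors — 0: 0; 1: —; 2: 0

This is the axiom for density; its first-order frame correspondent is forall x forall y (Rxy -> exists z (Rxz & Rzy)).
G1: satisfies the condition.
G2: satisfies the condition.
G3: fails — R01 but no z with R0z and Rz1.
G4: satisfies the condition.

G1, G2, G4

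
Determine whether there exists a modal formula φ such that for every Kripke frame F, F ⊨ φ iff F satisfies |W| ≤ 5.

If a class were modally definable it would be closed under disjoint unions (Goldblatt–Thomason).
Any modal formula valid on each of 6 disjoint one-world frames is valid on their disjoint union (validity is preserved under disjoint unions). Each one-world frame has |W|=1≤5, but the union has |W|=6.
So the class is not modally definable.

No — not modally definable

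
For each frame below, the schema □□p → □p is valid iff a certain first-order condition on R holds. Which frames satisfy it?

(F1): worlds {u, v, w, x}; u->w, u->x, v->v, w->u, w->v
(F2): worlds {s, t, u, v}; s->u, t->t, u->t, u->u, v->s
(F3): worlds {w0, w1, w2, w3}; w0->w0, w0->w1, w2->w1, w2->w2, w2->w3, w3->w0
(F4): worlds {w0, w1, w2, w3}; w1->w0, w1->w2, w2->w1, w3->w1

(F3)

Frame correspondent (Sahlqvist): ∀x ∀y (Rxy → ∃z (Rxz ∧ Rzy)) — i.e. density.
(F1): fails — Rwu but no z with Rwz and Rzu.
(F2): fails — Rvs but no z with Rvz and Rzs.
(F3): condition met.
(F4): fails — Rw1w2 but no z with Rw1z and Rzw2.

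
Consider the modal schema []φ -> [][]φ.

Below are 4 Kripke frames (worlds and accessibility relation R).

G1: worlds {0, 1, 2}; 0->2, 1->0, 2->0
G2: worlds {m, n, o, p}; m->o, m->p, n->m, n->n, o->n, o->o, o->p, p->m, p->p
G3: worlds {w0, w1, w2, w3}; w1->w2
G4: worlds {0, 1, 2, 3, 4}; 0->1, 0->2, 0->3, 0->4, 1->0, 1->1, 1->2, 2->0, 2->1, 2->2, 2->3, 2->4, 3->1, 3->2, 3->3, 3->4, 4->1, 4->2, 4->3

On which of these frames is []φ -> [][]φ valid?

The schema corresponds to transitivity: forall x forall y forall z (Rxy & Ryz -> Rxz).
G1: fails — R10 and R02 but not R12.
G2: fails — Ron and Rnm but not Rom.
G3: holds.
G4: fails — R12 and R23 but not R13.

G3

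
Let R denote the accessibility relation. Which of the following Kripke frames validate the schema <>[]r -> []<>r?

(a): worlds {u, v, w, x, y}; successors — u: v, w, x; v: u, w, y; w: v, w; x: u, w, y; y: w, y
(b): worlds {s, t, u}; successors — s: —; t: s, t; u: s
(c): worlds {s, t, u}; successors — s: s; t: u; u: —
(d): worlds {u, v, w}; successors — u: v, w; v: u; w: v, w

(a)

Frame correspondent (Sahlqvist): forall x forall y forall z (Rxy & Rxz -> exists w (Ryw & Rzw)) — i.e. convergence.
(a): ✓.
(b): fails — Rtt and Rts but t and s have no common successor.
(c): fails — Rtu and Rtu but u and u have no common successor.
(d): fails — Ruv and Ruw but v and w have no common successor.
Valid on: (a).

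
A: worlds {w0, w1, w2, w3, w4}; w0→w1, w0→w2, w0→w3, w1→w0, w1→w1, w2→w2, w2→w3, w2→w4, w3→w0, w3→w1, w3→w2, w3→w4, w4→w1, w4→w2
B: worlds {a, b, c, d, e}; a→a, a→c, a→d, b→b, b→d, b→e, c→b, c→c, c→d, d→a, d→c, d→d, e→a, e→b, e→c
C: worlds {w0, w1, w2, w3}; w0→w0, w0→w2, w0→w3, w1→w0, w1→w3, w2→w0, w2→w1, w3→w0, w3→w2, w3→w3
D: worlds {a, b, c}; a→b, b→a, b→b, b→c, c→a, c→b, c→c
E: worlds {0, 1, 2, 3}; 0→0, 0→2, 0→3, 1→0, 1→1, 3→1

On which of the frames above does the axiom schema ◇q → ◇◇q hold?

A, B, D, E

This is the axiom for a generalized confluence (Geach) condition; its first-order frame correspondent is ∀x ∀y (xRy → ∃w (y = w ∧ xR²w)).
A: satisfies the condition.
B: satisfies the condition.
C: fails — w2Rw1 but no w with w1=w and w2R²w.
D: satisfies the condition.
E: satisfies the condition.
Valid on: A, B, D, E.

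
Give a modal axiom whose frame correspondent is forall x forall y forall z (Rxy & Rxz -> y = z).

The condition is partial functionality. The CD schema ◇q → □q defines it.
Suppose ◇q→□q is valid. Take Rxy, Rxz and set V(q)={y}. Then ◇q at x, so □q at x, so q at z, i.e. z=y.

◇q → □q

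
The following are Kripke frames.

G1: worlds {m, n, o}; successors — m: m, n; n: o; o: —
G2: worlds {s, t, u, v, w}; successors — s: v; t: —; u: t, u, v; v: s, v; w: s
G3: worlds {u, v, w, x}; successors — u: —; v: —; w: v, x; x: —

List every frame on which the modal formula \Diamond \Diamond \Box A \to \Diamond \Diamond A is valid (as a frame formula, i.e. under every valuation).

G3

The schema corresponds to a generalized confluence (Geach) condition: \forall x \forall y (x R^2 y \to \exists w (yRw \wedge x R^2 w)).
G1: fails — mR²o but no w with oRw and mR²w.
G2: fails — uR²t but no w* with tRw* and uR²w*.
G3: satisfies the condition.
Valid on: G3.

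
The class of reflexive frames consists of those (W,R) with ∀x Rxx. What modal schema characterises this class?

□p → p

A defining formula is □p → p (the T axiom).
Suppose □p→p is valid. At any x set V(p)={w : Rxw}. Then □p holds at x, so p holds at x, i.e. Rxx.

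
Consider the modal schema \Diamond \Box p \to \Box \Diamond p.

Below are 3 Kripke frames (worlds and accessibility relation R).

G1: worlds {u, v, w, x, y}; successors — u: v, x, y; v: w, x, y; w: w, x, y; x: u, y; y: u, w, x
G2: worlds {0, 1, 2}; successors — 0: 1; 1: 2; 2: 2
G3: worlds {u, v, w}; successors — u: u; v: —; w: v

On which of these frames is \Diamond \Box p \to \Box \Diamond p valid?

Frame correspondent (Sahlqvist): \forall x \forall y \forall z (Rxy \wedge Rxz \to \exists w (Ryw \wedge Rzw)) — i.e. convergence.
G1: holds.
G2: holds.
G3: fails — Rwv and Rwv but v and v have no common successor.

G1, G2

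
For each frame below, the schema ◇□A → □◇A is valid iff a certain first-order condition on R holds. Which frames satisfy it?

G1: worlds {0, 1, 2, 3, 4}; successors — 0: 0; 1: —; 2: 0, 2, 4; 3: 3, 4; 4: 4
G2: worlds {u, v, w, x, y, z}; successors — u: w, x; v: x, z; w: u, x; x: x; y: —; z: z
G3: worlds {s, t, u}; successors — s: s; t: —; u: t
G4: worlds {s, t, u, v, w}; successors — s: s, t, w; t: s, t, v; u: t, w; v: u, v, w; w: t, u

G4

Frame correspondent (Sahlqvist): ∀x ∀y ∀z (Rxy ∧ Rxz → ∃w (Ryw ∧ Rzw)) — i.e. convergence.
G1: fails — R20 and R24 but 0 and 4 have no common successor.
G2: fails — Rvz and Rvx but z and x have no common successor.
G3: fails — Rut and Rut but t and t have no common successor.
G4: ✓.
Valid on: G4.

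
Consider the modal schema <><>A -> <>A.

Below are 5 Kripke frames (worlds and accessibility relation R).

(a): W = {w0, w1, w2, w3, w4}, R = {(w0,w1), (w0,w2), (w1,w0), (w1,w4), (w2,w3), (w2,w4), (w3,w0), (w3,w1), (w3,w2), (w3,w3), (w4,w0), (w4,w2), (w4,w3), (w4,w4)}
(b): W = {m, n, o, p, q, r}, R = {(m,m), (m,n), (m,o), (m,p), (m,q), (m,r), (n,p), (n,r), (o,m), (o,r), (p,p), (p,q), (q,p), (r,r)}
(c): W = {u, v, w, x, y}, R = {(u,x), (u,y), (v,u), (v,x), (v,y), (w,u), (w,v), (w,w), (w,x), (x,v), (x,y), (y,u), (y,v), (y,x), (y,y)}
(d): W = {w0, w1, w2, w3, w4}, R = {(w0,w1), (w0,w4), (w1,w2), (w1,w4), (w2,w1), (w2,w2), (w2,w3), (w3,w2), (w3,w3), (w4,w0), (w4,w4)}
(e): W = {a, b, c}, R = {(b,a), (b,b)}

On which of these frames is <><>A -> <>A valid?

Frame correspondent (Sahlqvist): forall x forall y forall z (Rxy & Ryz -> Rxz) — i.e. transitivity.
(a): fails — Rw1w0 and Rw0w1 but not Rw1w1.
(b): fails — Rom and Rmo but not Roo.
(c): fails — Rwu and Ruy but not Rwy.
(d): fails — Rw1w2 and Rw2w1 but not Rw1w1.
(e): ✓.

(e)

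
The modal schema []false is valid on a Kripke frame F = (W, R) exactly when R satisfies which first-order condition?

□⊥ is valid iff no world has any successor (otherwise □⊥ fails at any world with one).

emptiness of R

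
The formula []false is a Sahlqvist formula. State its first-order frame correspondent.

emptiness of R: forall x forall y ~Rxy

□⊥ is valid iff no world has any successor (otherwise □⊥ fails at any world with one).
Conversely, any frame satisfying forall x forall y ~Rxy validates the schema.
Frame condition: forall x forall y ~Rxy.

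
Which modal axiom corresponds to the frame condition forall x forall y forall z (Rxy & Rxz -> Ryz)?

This is the Euclidean property; the standard corresponding axiom is 5: ◇s → □◇s.
Suppose ◇s→□◇s is valid. Take Rxy, Rxz and set V(s)={y}. Then ◇s at x, so □◇s at x, so ◇s at z, so some w with Rzw has s; w=y, i.e. Rzy. By symmetry of the argument, Ryz.

◇s → □◇s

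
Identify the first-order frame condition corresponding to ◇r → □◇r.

Suppose ◇r→□◇r is valid. Take Rxy, Rxz and set V(r)={y}. Then ◇r at x, so □◇r at x, so ◇r at z, so some w with Rzw has r; w=y, i.e. Rzy. By symmetry of the argument, Ryz.

the Euclidean property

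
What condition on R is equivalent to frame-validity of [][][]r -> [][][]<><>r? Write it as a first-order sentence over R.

This is a Sahlqvist (Geach-type) schema ◇^0□^3r → □^3◇^2r.
Minimal-valuation argument: fix x; take any y with xR^0y and any z with xR^3z. Set V(r) to the set of worlds R-reachable from y in exactly 3 steps. Then □^3r holds at y, so the antecedent holds at x; validity forces ◇^2r at z, giving a w with zR^2w and yR^3w.
First-order correspondent: forall x forall z (x R^3 z -> exists w (x R^3 w & z R^2 w)).

forall x forall z (x R^3 z -> exists w (x R^3 w & z R^2 w))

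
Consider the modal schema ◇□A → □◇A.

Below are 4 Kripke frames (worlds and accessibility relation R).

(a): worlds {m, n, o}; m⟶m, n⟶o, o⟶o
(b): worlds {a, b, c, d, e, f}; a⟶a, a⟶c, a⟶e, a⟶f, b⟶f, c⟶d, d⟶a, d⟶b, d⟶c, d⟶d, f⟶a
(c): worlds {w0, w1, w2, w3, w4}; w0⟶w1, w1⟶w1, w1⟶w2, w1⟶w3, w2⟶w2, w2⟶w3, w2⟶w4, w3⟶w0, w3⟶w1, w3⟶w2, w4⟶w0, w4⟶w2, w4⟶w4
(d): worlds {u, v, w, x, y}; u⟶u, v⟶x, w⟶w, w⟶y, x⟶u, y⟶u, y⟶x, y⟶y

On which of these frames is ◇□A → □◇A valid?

The schema corresponds to convergence: ∀x ∀y ∀z (Rxy ∧ Rxz → ∃w (Ryw ∧ Rzw)).
(a): ✓.
(b): fails — Rae and Rae but e and e have no common successor.
(c): fails — Rw3w0 and Rw3w2 but w0 and w2 have no common successor.
(d): ✓.

(a), (d)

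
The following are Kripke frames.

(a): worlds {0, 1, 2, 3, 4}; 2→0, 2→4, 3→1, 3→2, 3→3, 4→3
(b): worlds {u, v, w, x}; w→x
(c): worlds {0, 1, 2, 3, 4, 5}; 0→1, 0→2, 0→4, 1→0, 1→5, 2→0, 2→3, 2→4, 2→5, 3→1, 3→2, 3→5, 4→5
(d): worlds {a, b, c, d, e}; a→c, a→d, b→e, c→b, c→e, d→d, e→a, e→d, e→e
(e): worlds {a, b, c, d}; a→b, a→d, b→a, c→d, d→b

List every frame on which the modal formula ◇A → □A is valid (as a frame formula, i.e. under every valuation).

Frame correspondent (Sahlqvist): ∀x ∀y ∀z (Rxy ∧ Rxz → y = z) — i.e. partial functionality.
(a): fails — 2 sees both 0 and 4.
(b): holds.
(c): fails — 0 sees both 1 and 2.
(d): fails — a sees both c and d.
(e): fails — a sees both b and d.

(b)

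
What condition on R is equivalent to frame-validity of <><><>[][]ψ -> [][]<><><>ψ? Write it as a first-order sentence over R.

This is a Sahlqvist (Geach-type) schema ◇^3□^2ψ → □^2◇^3ψ.
First-order correspondent: forall x forall y forall z ((x R^3 y & x R^2 z) -> exists w (y R^2 w & z R^3 w)).

forall x forall y forall z ((x R^3 y & x R^2 z) -> exists w (y R^2 w & z R^3 w))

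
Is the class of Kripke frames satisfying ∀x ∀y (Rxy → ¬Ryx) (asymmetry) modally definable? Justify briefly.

No — not modally definable

If a class were modally definable it would be closed under surjective bounded morphisms (Goldblatt–Thomason).
The 5-cycle (worlds s,t,u,v,w with s→t→u→v→w→s) is asymmetric. Mapping every world to a single reflexive point • is a surjective bounded morphism, and the reflexive point is not asymmetric (R•• but asymmetry requires ¬R••).
Hence asymmetry is not modally definable.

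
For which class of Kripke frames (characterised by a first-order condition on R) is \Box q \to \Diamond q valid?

seriality: \forall x \exists y Rxy

Suppose □q→◇q is valid. At any x set V(q)=W. Then □q at x, so ◇q at x, so x has a successor.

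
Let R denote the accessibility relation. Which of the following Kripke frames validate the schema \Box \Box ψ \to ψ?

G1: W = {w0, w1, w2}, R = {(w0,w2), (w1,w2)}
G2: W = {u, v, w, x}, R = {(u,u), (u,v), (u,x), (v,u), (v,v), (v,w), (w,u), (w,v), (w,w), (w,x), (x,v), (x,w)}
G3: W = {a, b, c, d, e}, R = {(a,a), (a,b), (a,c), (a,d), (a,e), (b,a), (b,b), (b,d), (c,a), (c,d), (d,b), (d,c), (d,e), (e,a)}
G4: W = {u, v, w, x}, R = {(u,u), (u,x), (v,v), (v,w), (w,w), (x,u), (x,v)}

G2, G3, G4

Frame correspondent (Sahlqvist): \forall x \exists w (x R^2 w \wedge x = w) — i.e. a generalized confluence (Geach) condition.
G1: fails — at w0 but no w with w0R²w and w0=w.
G2: holds.
G3: holds.
G4: holds.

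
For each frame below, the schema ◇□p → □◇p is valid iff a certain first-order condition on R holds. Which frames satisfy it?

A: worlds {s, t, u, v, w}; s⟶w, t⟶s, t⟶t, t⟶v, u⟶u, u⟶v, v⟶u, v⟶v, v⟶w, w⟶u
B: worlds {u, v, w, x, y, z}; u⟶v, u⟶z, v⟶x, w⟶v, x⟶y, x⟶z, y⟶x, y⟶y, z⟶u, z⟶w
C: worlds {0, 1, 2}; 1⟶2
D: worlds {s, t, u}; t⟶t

The schema corresponds to convergence: ∀x ∀y ∀z (Rxy ∧ Rxz → ∃w (Ryw ∧ Rzw)).
A: fails — Rts and Rtt but s and t have no common successor.
B: fails — Ruv and Ruz but v and z have no common successor.
C: fails — R12 and R12 but 2 and 2 have no common successor.
D: condition met.

D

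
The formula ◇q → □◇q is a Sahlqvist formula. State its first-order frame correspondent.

Suppose ◇q→□◇q is valid. Take Rxy, Rxz and set V(q)={y}. Then ◇q at x, so □◇q at x, so ◇q at z, so some w with Rzw has q; w=y, i.e. Rzy. By symmetry of the argument, Ryz.

the Euclidean property: ∀x ∀y ∀z (Rxy ∧ Rxz → Ryz)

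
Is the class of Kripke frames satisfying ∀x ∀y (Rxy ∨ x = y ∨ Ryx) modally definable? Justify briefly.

Modal frame validity is preserved under disjoint unions.
Take 4 disjoint single-world reflexive frames: each is trivially connected, but their disjoint union has 4 worlds with no edge between distinct components, so it is not connected.
Hence connectedness of R is not modally definable.

No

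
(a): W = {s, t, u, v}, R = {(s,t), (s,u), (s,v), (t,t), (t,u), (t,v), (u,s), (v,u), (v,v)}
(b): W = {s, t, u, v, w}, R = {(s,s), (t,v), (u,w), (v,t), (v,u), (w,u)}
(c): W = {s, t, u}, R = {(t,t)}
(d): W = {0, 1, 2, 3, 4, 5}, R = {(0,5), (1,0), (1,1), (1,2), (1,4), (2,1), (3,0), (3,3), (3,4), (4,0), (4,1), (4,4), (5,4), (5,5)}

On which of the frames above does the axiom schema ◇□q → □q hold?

(c)

Frame correspondent (Sahlqvist): ∀x ∀y ∀z (Rxy ∧ Rxz → Ryz) — i.e. the Euclidean property.
(a): fails — Rsv and Rst but not Rvt.
(b): fails — Rtv and Rtv but not Rvv.
(c): ✓.
(d): fails — R10 and R10 but not R00.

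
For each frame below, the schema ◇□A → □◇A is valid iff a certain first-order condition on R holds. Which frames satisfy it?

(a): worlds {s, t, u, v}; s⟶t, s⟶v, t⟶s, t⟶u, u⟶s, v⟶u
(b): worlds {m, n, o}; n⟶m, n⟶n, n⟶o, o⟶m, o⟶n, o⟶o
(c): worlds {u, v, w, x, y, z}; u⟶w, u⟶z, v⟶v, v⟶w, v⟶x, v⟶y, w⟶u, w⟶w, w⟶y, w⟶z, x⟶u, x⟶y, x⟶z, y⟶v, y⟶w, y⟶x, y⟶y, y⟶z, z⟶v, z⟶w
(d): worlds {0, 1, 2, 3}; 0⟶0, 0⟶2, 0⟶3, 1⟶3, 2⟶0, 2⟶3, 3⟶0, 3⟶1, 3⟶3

The schema corresponds to convergence: ∀x ∀y ∀z (Rxy ∧ Rxz → ∃w (Ryw ∧ Rzw)).
(a): fails — Rts and Rtu but s and u have no common successor.
(b): fails — Rnn and Rnm but n and m have no common successor.
(c): fails — Ryx and Ryz but x and z have no common successor.
(d): holds.
Valid on: (d).

(d)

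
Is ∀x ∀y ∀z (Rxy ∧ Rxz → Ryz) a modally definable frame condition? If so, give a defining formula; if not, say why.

The condition is the Euclidean property. A defining modal formula is ◇r → □◇r.
Suppose ◇r→□◇r is valid. Take Rxy, Rxz and set V(r)={y}. Then ◇r at x, so □◇r at x, so ◇r at z, so some w with Rzw has r; w=y, i.e. Rzy. By symmetry of the argument, Ryz.

Yes, by ◇r → □◇r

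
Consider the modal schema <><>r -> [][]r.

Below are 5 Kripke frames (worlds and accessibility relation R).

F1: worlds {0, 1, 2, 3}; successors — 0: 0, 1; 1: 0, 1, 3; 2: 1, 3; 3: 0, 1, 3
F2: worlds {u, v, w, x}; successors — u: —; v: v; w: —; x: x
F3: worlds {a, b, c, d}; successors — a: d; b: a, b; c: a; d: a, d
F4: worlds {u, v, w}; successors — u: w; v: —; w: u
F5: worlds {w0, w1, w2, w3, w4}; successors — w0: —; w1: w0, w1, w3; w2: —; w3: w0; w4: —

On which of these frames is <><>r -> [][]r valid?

This is the axiom for a generalized confluence (Geach) condition; its first-order frame correspondent is forall x forall y forall z ((x R^2 y & x R^2 z) -> exists w (y = w & z = w)).
F1: fails — 0R²0, 0R²1 but 0 ≠ 1.
F2: holds.
F3: fails — aR²a, aR²d but a ≠ d.
F4: holds.
F5: fails — w1R²w0, w1R²w1 but w0 ≠ w1.

F2, F4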